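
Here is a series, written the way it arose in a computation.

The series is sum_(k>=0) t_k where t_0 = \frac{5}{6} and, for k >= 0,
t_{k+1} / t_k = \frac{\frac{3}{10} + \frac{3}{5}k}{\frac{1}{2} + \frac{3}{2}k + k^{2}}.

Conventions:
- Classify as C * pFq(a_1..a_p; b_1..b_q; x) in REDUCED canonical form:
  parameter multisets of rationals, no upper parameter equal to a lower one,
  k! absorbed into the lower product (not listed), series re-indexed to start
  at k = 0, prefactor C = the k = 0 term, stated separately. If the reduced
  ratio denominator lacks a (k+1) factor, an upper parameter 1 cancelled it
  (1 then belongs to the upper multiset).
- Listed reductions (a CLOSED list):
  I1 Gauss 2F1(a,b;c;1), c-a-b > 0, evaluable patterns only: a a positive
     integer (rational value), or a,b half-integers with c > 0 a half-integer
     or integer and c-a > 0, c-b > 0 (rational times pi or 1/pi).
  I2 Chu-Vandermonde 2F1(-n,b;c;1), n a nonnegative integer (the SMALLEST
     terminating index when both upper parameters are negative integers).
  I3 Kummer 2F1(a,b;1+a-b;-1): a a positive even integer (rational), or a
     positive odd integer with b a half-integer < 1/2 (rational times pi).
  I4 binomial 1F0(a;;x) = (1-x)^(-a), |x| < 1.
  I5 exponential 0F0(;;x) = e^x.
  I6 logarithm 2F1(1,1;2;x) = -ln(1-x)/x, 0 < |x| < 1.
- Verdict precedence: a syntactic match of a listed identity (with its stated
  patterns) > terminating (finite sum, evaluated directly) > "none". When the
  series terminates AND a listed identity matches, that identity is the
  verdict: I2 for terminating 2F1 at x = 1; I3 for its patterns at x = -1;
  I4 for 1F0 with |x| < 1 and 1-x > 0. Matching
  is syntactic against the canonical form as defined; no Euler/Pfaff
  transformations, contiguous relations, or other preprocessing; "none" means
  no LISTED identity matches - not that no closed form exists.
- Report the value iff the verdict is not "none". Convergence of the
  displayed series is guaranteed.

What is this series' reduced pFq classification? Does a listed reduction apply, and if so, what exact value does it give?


The series (x = \frac{3}{5}) is 0F0: upper {-}, lower {-}, prefactor \frac{5}{6}. Verdict: the I5 exponential reduction applies (the 0F0 exponential series at x = \frac{3}{5}). Exact value: \frac{5}{6} \cdot e^{\frac{3}{5}}.

The tell: t_0 being \frac{5}{6}, the ratio is unreduced: k + 1/2 divides both sides (C = 5/6, x = 3/5).
Consecutive-term ratio: r(k) = \frac{3}{5} * 1 / [(k+1)] - rational in k, leading ratio \frac{3}{5}; with t_0 = \frac{5}{6}, classification follows.


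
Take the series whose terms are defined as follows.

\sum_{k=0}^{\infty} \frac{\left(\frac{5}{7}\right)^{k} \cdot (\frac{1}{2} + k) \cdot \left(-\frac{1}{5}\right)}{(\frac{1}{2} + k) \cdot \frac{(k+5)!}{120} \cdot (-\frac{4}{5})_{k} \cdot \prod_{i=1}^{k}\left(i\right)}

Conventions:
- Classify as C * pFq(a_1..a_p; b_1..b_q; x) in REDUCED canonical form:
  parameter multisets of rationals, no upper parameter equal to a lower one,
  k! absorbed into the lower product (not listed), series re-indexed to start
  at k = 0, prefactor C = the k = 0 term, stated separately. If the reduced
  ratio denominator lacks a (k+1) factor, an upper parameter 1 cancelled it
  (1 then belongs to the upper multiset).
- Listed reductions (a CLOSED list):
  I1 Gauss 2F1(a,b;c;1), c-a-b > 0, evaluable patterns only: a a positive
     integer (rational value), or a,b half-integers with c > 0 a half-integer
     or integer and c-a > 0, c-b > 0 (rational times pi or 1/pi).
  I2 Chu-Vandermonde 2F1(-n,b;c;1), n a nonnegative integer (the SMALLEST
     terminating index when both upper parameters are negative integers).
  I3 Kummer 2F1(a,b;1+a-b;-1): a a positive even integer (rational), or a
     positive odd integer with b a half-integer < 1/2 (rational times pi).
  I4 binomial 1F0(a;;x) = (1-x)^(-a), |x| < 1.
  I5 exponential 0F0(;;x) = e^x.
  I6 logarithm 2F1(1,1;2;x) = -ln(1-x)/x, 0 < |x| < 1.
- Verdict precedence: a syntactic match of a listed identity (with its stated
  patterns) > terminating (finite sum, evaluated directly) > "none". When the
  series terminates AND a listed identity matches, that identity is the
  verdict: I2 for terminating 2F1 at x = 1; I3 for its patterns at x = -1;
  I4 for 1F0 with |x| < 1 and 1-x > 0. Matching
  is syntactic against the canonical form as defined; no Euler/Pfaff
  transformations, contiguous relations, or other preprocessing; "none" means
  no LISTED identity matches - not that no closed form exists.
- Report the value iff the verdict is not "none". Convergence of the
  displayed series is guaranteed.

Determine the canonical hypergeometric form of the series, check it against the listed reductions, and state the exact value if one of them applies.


Key step: t_0 being -\frac{1}{5}, the factor k + 1/2 cancels (top and bottom), leaving C = -1/5.
Ratio: r(k) = \frac{5}{7} * 1 / [(k-\frac{4}{5}) (k+6) (k+1)] - rational; roots negated = parameters, x = \frac{5}{7}, C = -\frac{1}{5}.

Classification (C = -\frac{1}{5}): 0F2 with upper {-}, lower {-\frac{4}{5}, 6}, argument x = \frac{5}{7}. Verdict: none. Every listed pattern misses the 0F2 form at \frac{5}{7}, upper {-}.


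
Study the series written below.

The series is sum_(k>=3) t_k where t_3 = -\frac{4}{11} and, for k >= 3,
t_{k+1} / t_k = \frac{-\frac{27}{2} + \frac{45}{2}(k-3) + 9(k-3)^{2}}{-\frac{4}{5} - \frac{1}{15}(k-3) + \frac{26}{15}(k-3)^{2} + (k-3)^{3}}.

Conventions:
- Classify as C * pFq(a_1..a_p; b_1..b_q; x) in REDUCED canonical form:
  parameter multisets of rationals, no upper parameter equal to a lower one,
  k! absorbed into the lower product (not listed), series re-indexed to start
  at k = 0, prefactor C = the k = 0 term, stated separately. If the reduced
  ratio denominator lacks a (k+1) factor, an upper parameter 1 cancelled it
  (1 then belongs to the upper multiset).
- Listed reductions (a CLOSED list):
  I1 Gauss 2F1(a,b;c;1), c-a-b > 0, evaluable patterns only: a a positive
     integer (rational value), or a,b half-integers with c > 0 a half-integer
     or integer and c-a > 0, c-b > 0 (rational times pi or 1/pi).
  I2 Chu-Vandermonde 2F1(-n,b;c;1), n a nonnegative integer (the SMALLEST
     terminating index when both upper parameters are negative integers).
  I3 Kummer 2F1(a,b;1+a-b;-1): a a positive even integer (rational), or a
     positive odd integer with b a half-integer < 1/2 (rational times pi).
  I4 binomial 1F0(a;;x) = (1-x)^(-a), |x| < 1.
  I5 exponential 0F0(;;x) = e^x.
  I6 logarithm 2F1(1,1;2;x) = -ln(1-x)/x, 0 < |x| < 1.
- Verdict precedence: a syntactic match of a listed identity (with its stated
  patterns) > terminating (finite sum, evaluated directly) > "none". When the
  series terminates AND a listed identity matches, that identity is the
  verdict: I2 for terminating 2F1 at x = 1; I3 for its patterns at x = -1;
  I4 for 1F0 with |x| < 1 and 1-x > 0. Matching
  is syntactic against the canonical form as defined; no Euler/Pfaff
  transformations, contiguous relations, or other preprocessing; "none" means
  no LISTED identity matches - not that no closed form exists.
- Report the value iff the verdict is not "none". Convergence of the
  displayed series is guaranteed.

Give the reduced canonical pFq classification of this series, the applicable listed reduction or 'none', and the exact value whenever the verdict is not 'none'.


This is -\frac{4}{11} * 2F2(-\frac{1}{2}, 3; -\frac{3}{5}, \frac{4}{3}; 9) in reduced canonical form. Verdict: none. Every listed pattern misses the 2F2 form at 9, upper {-\frac{1}{2}, 3}.

Key step: x = 9 and factor the ratio over Q (prefactor -4/11): negated roots = parameters.
Term ratio: r(k) = 9 * (k-\frac{1}{2}) (k+3) / [(k-\frac{3}{5}) (k+\frac{4}{3}) (k+1)] - rational in k. x = 9; t_0 = -\frac{4}{11}; negate the roots.


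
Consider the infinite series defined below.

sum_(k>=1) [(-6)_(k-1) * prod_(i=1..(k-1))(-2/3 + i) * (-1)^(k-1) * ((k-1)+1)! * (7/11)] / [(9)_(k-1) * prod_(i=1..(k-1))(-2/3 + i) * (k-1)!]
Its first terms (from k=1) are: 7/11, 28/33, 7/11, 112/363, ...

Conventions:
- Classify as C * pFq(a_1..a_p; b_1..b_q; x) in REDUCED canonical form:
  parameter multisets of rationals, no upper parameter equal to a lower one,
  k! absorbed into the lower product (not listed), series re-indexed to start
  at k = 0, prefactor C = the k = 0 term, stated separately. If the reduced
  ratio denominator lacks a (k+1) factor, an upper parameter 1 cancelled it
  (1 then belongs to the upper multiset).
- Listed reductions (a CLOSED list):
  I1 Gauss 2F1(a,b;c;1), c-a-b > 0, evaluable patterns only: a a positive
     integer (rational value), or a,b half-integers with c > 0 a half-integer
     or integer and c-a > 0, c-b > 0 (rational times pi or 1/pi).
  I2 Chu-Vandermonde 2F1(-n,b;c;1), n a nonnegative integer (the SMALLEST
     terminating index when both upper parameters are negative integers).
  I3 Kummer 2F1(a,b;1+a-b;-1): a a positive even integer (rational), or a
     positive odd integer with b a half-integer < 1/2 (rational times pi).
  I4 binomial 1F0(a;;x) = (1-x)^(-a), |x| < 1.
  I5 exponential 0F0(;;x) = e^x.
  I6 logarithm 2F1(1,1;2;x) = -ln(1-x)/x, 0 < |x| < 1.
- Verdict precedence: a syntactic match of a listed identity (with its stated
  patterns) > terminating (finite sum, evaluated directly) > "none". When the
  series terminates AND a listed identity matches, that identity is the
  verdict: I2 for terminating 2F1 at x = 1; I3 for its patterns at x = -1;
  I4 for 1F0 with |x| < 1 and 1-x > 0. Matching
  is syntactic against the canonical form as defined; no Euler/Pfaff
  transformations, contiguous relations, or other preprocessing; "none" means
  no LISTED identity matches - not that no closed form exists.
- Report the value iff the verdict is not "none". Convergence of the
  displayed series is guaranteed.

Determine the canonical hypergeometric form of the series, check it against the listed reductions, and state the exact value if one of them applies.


Classification (C = 7/11): 2F1 with upper {-6, 2}, lower {9}, argument x = -1. Verdict: Kummer's theorem (I3) matches (x = -1; c = 9 equals 1+a-b for upper {-6, 2}: listed pattern). Hence: 28/11.

Key step: x = (-1) and the lower running product (C = 7/11, x = -1) is a rising factorial.
Consecutive-term ratio: r(k) = (-1) * (k-6) (k+2) / [(k+9) (k+1)] - rational; roots negated = parameters, x = (-1), C = 7/11.


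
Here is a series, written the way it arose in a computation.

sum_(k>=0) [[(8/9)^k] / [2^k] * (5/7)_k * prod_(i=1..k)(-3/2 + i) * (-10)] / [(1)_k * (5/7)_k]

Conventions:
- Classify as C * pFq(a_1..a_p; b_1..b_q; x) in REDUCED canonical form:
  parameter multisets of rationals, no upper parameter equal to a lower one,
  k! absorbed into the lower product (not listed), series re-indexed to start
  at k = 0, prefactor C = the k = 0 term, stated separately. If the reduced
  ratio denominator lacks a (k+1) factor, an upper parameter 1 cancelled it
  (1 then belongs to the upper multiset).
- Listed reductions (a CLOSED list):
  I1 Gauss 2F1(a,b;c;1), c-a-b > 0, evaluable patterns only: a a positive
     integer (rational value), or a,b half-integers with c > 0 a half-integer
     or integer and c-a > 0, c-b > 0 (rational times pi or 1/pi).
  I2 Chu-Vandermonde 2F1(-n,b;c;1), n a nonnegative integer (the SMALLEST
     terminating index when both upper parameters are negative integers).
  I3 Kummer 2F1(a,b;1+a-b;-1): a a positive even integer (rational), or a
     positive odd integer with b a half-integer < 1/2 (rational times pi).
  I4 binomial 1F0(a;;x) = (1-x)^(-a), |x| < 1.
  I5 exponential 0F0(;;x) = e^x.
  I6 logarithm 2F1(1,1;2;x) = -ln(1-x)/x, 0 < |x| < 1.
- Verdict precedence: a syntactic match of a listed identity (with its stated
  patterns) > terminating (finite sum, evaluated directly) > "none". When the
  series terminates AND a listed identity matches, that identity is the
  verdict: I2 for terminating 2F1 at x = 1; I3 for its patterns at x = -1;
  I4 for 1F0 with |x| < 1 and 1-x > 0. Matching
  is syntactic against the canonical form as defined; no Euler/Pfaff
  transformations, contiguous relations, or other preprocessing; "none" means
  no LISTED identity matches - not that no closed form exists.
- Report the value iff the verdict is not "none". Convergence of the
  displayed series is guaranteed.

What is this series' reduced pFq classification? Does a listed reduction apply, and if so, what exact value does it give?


The tell: t_0 = -10 here, and the parameter 5/7 appears in both the upper and lower lists and cancels.
Step ratio: r(k) = (4/9) * (k-1/2) / [(k+1)] ; factor over Q: parameters, x = (4/9), and C = -10.

Prefactor -10, argument 4/9: 1F0 with upper {-1/2} over lower {-}. Verdict at x = 4/9: the binomial series (I4) matches (the 1F0 binomial series: exponent 1/2, x = 4/9). Hence: (-10) * (5/9)^(1/2).


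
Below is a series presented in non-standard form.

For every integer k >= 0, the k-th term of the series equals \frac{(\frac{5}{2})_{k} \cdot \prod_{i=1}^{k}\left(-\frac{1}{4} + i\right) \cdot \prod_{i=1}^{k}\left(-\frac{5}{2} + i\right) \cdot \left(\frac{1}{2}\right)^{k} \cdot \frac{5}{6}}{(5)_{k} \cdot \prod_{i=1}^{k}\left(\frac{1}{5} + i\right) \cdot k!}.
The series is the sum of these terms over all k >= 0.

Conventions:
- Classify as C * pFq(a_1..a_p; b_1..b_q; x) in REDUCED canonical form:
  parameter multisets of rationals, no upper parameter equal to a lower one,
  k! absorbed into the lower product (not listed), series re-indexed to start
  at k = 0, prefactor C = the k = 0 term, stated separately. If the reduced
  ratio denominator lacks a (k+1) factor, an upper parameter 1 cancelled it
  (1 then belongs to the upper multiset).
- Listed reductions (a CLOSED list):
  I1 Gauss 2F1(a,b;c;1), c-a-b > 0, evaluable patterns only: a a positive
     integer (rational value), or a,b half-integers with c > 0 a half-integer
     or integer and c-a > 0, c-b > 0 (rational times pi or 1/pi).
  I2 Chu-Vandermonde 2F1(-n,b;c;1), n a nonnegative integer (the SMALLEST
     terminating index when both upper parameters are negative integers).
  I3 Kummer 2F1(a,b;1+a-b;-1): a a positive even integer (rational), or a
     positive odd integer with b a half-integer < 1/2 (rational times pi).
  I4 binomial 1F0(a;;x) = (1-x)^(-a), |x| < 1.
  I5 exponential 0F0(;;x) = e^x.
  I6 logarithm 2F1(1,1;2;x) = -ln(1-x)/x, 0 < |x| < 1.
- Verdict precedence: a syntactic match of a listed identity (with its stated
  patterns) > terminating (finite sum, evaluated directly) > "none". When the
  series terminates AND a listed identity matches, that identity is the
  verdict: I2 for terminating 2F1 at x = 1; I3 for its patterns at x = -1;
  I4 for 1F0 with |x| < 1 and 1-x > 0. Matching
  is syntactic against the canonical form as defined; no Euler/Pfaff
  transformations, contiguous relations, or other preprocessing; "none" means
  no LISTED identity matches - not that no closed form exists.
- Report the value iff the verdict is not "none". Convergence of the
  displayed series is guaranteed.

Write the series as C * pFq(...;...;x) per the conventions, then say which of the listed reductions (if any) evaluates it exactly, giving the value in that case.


The tell: t_0 being \frac{5}{6}, the running product (C = 5/6) telescopes to a rising factorial.
Ratio: r(k) = \frac{1}{2} * (k-\frac{3}{2}) (k+\frac{3}{4}) (k+\frac{5}{2}) / [(k+\frac{6}{5}) (k+5) (k+1)] - poly over poly, x = \frac{1}{2} from leading terms; C = \frac{5}{6} at k = 0.

At argument \frac{1}{2}: a 3F2 with upper {-\frac{3}{2}, \frac{3}{4}, \frac{5}{2}}, lower {\frac{6}{5}, 5}, scaled by C = \frac{5}{6}. Verdict: none. A 3F2 with upper {-\frac{3}{2}, \frac{3}{4}, \frac{5}{2}} fits none of I1-I6 at x = \frac{1}{2}; the sum runs forever.


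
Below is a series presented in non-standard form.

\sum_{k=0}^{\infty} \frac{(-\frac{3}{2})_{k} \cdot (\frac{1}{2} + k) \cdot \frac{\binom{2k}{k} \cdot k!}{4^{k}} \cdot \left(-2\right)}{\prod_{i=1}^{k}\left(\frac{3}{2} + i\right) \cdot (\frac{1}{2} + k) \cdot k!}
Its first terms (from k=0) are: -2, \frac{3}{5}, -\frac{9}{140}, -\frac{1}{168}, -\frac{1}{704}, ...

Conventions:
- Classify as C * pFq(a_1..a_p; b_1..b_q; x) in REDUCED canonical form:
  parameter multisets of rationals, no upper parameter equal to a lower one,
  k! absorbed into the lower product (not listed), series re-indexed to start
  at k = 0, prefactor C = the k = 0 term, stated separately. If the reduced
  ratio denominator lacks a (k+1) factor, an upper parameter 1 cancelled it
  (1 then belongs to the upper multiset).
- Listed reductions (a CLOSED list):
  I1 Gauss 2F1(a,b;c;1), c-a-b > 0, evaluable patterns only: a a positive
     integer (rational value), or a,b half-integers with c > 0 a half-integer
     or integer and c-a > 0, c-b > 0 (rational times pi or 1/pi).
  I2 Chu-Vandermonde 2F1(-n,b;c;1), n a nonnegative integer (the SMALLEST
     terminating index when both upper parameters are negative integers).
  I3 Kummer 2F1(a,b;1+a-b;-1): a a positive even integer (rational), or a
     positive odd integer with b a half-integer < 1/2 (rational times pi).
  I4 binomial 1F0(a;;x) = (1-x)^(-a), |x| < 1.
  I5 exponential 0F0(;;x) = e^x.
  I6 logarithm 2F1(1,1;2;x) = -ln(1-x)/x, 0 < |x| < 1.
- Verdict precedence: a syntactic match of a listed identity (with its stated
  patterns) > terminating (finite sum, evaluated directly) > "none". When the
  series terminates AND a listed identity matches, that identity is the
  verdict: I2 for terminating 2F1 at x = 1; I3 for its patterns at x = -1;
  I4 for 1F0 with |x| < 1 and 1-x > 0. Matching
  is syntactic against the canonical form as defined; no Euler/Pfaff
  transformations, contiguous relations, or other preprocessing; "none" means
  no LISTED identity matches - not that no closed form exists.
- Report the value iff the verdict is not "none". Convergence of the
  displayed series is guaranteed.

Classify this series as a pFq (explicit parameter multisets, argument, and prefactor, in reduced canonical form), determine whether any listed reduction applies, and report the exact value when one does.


First insight: t_0 = -2 here, and k + 1/2 divides numerator and denominator alike; prefactor -2 after cancelling.
Consecutive-term ratio: r(k) = 1 * (k-\frac{3}{2}) (k+\frac{1}{2}) / [(k+\frac{5}{2}) (k+1)] - rational in k. x = 1; t_0 = -2; negate the roots.

The series (x = 1) is 2F1: upper {-\frac{3}{2}, \frac{1}{2}}, lower {\frac{5}{2}}, prefactor -2. Verdict at x = 1: the half-integer Gauss pattern (I1) matches (x = 1; upper {-\frac{3}{2}, \frac{1}{2}} half-integers, c = \frac{5}{2} in the evaluable pattern). Value: \left(-\frac{15}{32}\right) \cdot \pi.


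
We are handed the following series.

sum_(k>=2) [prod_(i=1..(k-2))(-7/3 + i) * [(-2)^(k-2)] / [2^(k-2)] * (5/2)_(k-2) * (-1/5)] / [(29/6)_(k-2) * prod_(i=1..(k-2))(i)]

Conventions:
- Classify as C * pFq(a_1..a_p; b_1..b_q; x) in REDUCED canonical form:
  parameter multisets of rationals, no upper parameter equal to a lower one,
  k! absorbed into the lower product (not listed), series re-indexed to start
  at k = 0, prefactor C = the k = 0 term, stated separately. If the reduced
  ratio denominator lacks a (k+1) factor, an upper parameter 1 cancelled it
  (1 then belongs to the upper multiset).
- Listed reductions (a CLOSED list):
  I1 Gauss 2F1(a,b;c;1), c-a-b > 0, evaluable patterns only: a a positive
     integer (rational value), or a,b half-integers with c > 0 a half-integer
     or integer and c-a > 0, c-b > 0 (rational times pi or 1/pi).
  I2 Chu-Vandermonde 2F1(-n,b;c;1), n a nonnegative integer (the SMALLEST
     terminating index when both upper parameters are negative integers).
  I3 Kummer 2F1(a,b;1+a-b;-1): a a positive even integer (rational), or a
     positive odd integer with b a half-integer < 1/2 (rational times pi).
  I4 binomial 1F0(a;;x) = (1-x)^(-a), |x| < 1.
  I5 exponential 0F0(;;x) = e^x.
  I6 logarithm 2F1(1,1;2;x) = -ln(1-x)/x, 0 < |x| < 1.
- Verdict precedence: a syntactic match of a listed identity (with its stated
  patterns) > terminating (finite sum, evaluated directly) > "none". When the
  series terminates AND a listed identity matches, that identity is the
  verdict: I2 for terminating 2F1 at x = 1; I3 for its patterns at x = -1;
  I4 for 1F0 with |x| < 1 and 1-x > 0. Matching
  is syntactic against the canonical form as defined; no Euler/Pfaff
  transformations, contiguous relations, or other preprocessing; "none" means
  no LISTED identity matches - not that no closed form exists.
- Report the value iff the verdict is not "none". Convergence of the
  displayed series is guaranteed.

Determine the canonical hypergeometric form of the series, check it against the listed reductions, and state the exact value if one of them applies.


At argument -1: a 2F1 with upper {-4/3, 5/2}, lower {29/6}, scaled by C = -1/5. Verdict: no listed reduction: x = -1 and upper {-4/3, 5/2} fail every I1-I6 pattern.

Structural cue: x = (-1) and the product of the first k integers (C = -1/5) is k!.
Consecutive-term ratio: r(k) = (-1) * (k-4/3) (k+5/2) / [(k+29/6) (k+1)] - poly over poly, x = (-1) from leading terms; C = -1/5 at k = 0.


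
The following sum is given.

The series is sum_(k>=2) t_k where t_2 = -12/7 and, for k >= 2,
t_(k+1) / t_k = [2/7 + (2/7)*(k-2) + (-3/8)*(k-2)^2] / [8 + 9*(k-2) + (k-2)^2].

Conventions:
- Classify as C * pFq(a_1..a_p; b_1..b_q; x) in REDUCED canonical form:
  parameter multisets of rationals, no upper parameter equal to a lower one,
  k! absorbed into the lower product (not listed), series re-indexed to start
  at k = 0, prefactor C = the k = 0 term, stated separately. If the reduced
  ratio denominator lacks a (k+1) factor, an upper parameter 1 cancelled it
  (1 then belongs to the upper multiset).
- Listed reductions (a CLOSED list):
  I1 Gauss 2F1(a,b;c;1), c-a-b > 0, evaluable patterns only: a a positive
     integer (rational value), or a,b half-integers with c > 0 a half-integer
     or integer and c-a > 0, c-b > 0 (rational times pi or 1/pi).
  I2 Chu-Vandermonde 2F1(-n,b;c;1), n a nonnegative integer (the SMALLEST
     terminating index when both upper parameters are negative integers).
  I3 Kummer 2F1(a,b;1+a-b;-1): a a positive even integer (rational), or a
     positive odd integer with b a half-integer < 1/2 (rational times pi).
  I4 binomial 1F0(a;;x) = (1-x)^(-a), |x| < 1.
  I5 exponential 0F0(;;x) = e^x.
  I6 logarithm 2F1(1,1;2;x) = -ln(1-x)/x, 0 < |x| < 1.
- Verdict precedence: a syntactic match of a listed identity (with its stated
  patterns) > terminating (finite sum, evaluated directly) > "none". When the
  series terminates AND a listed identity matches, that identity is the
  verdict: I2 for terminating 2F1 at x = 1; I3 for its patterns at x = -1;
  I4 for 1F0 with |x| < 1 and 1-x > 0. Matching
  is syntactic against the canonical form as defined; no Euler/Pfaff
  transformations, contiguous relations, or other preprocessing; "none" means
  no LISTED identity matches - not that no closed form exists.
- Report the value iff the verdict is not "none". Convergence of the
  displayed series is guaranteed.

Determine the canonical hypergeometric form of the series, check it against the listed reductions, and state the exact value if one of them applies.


The series (x = -3/8) is 2F1: upper {-4/3, 4/7}, lower {8}, prefactor -12/7. Verdict: no listed reduction: x = -3/8 and upper {-4/3, 4/7} fail every I1-I6 pattern.

Structural cue: from the first term -12/7: the expanded ratio factors over Q; C = -12/7, x = -3/8, roots give parameters.
Term ratio: r(k) = (-3/8) * (k-4/3) (k+4/7) / [(k+8) (k+1)] - rational; roots negated = parameters, x = (-3/8), C = -12/7.


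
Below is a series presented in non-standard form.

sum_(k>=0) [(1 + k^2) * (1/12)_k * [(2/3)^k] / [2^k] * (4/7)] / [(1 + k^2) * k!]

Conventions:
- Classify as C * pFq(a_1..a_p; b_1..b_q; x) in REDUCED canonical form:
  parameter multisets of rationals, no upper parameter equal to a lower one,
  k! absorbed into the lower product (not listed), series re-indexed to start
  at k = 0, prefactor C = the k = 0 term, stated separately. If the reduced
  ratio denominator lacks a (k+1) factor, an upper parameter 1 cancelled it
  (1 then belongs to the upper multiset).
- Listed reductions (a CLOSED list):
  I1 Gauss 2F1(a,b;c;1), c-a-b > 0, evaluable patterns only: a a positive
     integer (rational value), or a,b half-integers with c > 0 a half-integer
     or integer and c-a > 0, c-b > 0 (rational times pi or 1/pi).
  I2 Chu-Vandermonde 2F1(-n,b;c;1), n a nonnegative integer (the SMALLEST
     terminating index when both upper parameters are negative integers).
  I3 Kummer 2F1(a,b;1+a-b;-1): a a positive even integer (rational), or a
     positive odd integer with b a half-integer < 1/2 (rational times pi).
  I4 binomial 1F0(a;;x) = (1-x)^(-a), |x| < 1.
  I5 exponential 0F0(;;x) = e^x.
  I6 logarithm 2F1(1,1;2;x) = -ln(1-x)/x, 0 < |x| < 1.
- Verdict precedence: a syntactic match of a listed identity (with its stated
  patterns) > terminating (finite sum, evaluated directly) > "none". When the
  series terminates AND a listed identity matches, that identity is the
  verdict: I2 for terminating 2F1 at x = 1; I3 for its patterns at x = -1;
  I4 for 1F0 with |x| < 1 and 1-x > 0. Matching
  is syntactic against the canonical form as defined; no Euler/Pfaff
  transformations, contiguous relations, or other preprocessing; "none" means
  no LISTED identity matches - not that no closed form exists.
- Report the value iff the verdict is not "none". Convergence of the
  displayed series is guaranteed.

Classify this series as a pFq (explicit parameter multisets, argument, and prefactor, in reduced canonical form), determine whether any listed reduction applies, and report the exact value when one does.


The series (x = 1/3) is 1F0: upper {1/12}, lower {-}, prefactor 4/7. Verdict: binomial (I4) applies (the 1F0 binomial series: exponent -1/12, x = 1/3). Exact value: (4/7) * (2/3)^(-1/12).

First insight: from the first term 4/7: striking the common factor k^2 + 1 reduces the term (C = 4/7).
Ratio: r(k) = (1/3) * (k+1/12) / [(k+1)] - rational in k. x = (1/3); t_0 = 4/7; negate the roots.


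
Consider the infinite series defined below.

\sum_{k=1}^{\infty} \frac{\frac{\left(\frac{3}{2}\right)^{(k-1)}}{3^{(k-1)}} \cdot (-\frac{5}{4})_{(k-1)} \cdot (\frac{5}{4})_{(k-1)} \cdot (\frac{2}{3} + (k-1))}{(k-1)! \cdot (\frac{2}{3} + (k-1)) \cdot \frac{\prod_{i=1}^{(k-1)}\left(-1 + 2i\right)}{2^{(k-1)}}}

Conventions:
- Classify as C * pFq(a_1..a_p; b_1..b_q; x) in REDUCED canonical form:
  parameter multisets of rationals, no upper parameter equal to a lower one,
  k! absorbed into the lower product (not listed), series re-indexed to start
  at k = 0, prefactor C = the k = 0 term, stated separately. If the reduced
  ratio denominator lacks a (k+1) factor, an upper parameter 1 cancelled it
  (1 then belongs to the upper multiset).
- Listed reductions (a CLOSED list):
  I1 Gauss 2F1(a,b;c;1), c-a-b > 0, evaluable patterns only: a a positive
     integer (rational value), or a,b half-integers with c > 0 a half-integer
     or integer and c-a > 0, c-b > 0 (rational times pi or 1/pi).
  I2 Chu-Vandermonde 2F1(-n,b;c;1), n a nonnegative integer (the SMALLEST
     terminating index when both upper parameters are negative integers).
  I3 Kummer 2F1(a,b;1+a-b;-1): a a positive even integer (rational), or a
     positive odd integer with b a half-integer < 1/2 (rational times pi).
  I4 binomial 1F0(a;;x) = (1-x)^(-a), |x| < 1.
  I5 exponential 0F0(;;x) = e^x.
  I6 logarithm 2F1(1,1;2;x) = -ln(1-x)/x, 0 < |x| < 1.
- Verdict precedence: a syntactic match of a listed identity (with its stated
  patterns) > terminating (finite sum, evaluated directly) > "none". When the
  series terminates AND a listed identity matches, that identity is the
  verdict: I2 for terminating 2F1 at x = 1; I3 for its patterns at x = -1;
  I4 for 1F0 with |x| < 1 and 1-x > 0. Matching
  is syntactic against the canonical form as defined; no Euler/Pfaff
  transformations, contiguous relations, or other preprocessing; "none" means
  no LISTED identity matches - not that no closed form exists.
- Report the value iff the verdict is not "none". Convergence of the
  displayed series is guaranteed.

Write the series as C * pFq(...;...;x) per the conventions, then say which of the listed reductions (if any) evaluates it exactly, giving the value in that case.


Structural cue: x = \frac{1}{2} and the two k-th powers (C = 1, x = 1/2) combine into one argument.
Step ratio: r(k) = \frac{1}{2} * (k-\frac{5}{4}) (k+\frac{5}{4}) / [(k+\frac{1}{2}) (k+1)] ; factor over Q: parameters, x = \frac{1}{2}, and C = 1.

Canonical form: C = 1 times 2F1 with upper {-\frac{5}{4}, \frac{5}{4}}, lower {\frac{1}{2}}, x = \frac{1}{2}. Verdict: none. A 2F1 with upper {-\frac{5}{4}, \frac{5}{4}} fits none of I1-I6 at x = \frac{1}{2}; the sum runs forever.


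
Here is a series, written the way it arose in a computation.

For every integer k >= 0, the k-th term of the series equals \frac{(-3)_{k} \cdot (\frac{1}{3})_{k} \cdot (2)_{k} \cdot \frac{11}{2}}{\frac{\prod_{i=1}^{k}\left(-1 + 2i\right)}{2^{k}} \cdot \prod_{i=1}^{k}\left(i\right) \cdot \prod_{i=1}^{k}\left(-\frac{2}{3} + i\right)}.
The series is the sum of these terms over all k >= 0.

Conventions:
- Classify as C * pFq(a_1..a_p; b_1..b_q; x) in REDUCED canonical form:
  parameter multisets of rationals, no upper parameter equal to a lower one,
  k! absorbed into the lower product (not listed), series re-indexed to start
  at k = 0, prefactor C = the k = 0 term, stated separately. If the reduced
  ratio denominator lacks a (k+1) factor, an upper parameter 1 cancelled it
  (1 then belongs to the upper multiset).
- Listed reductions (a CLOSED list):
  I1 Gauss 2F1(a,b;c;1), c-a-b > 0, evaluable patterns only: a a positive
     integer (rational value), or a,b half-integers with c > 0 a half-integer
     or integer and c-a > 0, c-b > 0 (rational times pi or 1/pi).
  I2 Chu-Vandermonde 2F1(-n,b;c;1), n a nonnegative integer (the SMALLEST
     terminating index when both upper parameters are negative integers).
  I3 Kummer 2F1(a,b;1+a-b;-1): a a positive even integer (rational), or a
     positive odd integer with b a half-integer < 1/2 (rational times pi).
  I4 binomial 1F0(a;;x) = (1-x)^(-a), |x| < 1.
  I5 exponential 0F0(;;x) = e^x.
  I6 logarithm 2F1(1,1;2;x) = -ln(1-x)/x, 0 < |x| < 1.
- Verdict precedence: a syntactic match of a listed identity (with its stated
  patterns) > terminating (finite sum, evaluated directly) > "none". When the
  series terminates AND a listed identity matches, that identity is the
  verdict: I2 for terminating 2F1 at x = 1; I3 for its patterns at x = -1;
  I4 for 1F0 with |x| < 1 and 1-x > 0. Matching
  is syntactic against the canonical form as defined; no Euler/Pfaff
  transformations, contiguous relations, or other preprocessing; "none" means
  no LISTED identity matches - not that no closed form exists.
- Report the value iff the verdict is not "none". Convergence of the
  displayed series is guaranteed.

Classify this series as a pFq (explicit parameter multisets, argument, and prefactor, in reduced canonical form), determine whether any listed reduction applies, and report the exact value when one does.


With C = \frac{11}{2}: the canonical form is 2F1(-3, 2; \frac{1}{2}; 1). Verdict: Vandermonde's identity (I2) fires (terminating 2F1 at x = 1 with n = 3, b = 2, c = \frac{1}{2}). Sum: \frac{11}{10}.

Key observation: with t_0 = \frac{11}{2}, the lower odd product (C = 11/2) is 2^k (1/2)_k.
Ratio: r(k) = 1 * (k-3) (k+2) / [(k+\frac{1}{2}) (k+1)] - rational; roots negated = parameters, x = 1, C = \frac{11}{2}.


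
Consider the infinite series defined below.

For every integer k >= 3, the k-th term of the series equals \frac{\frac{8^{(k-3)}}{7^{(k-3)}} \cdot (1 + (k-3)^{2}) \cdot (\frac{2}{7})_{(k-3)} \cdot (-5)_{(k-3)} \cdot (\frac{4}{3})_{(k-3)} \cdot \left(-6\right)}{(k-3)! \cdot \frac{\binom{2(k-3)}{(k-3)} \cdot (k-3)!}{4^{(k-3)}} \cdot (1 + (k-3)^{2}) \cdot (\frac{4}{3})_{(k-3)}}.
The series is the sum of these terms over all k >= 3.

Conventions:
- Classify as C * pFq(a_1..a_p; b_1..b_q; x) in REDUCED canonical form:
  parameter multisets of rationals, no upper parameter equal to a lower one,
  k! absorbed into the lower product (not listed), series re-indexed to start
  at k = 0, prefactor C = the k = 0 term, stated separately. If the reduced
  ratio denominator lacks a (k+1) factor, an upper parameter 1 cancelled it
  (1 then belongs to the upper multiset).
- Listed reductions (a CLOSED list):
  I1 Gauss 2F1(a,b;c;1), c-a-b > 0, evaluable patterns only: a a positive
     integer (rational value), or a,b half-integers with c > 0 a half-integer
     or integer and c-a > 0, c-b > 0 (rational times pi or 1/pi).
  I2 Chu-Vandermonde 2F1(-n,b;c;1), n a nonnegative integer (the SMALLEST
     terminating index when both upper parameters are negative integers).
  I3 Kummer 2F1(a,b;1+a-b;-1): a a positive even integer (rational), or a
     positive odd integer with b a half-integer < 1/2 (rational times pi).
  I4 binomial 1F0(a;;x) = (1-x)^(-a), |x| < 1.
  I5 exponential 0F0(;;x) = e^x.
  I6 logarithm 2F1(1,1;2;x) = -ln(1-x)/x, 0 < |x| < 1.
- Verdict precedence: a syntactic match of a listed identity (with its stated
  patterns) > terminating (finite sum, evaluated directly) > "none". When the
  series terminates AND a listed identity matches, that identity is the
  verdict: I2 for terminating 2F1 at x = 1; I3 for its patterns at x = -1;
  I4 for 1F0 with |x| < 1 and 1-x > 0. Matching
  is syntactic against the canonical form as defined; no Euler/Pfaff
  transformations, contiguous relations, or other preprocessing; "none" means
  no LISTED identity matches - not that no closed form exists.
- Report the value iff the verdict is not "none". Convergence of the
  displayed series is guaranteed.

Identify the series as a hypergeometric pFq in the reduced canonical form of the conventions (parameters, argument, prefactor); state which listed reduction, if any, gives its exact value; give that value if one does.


Reduced: x = \frac{8}{7}, 2F1, upper = {-5, \frac{2}{7}}, lower = {\frac{1}{2}}, C = -6. Verdict: terminating - the sum ends at index 5 because -5 is a negative integer; exact evaluation follows. Its exact value is -\frac{2998647114}{1977326743}.

First insight: from the first term -6: the parameter 4/3 appears in both the upper and lower lists and cancels (alongside the other common factor).
Consecutive-term ratio: r(k) = \frac{8}{7} * (k-5) (k+\frac{2}{7}) / [(k+\frac{1}{2}) (k+1)] - rational in k, leading ratio \frac{8}{7}; with t_0 = -6, classification follows.


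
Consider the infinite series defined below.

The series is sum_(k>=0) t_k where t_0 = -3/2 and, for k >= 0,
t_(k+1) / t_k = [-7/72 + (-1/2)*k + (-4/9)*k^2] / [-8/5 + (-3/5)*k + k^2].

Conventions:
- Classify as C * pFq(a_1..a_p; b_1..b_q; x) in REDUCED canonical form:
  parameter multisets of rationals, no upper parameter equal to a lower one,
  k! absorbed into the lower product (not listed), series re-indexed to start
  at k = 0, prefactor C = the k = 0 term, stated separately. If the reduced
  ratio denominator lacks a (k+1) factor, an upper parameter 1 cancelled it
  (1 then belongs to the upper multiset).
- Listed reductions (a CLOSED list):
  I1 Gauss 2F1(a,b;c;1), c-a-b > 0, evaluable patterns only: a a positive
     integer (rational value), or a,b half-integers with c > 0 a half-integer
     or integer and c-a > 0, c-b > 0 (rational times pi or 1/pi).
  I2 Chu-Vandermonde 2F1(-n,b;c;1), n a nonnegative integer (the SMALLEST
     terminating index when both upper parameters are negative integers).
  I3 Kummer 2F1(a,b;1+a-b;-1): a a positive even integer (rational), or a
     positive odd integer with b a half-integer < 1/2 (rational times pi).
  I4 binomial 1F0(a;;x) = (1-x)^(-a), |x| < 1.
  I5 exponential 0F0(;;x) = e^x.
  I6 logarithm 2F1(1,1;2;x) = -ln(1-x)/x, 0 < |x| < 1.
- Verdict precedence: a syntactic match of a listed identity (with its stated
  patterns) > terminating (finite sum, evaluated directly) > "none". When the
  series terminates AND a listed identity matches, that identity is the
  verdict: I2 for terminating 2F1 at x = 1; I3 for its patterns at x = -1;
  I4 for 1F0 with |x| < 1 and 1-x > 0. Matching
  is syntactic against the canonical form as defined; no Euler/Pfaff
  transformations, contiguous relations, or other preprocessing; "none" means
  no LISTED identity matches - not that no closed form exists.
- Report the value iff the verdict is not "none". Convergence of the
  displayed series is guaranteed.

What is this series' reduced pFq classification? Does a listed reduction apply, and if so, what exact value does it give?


The series (x = -4/9) is 2F1: upper {1/4, 7/8}, lower {-8/5}, prefactor -3/2. Verdict: none - at argument -4/9 the multisets {1/4, 7/8} ; {-8/5} match no listed identity.

Key observation: with t_0 = -3/2, the expanded ratio factors over Q; C = -3/2, roots give parameters.
Adjacent-term ratio: r(k) = (-4/9) * (k+1/4) (k+7/8) / [(k-8/5) (k+1)] - rational in k. x = (-4/9); t_0 = -3/2; negate the roots.


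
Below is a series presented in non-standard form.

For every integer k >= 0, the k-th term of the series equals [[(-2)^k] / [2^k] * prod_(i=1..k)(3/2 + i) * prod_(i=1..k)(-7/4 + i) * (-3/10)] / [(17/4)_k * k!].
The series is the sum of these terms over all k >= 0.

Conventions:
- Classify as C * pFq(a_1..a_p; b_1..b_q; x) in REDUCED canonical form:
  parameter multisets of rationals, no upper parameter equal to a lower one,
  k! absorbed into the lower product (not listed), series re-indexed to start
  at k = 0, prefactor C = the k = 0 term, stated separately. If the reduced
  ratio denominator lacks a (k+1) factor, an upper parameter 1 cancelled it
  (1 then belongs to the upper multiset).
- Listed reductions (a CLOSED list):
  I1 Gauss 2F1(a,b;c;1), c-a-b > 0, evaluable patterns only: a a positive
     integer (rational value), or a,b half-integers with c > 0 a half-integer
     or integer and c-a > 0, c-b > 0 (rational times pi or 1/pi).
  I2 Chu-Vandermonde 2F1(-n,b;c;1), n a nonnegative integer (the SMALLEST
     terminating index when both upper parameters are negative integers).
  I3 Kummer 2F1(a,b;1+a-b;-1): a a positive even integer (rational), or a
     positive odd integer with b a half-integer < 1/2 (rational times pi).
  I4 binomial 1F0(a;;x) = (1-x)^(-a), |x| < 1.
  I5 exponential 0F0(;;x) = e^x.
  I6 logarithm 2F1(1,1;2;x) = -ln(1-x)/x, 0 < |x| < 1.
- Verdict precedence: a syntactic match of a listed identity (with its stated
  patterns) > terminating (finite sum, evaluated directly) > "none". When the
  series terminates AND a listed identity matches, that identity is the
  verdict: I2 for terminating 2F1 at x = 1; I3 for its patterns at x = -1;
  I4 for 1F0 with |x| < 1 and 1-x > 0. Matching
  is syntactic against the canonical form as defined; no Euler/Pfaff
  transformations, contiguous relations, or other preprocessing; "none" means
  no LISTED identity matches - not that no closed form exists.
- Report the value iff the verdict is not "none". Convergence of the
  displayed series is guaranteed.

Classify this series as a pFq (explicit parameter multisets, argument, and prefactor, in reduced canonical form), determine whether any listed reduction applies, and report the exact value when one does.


With C = -3/10: the canonical form is 2F1(-3/4, 5/2; 17/4; -1). Verdict: none. Every listed pattern misses the 2F1 form at -1, upper {-3/4, 5/2}.

Key observation: t_0 = -3/10 here, and the running product (C = -3/10, x = -1) telescopes to a rising factorial.
Term ratio: r(k) = (-1) * (k-3/4) (k+5/2) / [(k+17/4) (k+1)] - poly over poly, x = (-1) from leading terms; C = -3/10 at k = 0.


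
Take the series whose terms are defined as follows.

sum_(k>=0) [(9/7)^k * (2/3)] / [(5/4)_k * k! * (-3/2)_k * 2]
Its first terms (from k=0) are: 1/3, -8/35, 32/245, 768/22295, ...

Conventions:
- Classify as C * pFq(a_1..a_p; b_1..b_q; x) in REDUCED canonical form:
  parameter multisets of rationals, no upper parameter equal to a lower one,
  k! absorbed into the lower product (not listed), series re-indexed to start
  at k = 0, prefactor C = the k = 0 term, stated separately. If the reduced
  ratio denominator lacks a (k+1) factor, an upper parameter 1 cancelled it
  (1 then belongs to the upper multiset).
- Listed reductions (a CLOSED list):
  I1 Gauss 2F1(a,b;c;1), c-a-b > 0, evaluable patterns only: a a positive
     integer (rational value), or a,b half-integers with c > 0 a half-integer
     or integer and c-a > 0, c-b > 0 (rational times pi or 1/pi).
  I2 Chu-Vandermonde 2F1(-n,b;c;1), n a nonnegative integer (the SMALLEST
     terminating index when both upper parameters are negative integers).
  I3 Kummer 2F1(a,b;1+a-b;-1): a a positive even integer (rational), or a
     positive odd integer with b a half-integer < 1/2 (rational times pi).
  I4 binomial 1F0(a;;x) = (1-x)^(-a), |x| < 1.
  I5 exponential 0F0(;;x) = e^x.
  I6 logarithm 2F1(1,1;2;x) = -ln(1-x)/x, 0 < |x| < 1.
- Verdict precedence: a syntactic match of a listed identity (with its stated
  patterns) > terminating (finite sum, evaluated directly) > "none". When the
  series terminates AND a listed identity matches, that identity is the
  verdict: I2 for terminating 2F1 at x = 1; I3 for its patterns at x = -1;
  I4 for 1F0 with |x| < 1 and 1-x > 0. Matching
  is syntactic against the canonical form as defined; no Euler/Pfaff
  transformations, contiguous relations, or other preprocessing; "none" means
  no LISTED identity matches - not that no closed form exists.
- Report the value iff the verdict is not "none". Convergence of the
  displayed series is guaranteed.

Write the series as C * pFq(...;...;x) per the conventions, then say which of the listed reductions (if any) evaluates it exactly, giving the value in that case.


Prefactor 1/3, argument 9/7: 0F2 with upper {-} over lower {-3/2, 5/4}. Verdict: none (x = 9/7): each listed identity misses the multisets {-} ; {-3/2, 5/4}.

Structural cue: x = (9/7) and the constant factors (prefactor 1/3) combine into one prefactor.
Step ratio: r(k) = (9/7) * 1 / [(k-3/2) (k+5/4) (k+1)] - rational in k. x = (9/7); t_0 = 1/3; negate the roots.
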